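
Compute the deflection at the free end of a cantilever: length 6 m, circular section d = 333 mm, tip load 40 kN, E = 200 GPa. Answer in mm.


I = pi * d^4 / 64 = pi * 333^4 / 64 = 603596666.66 mm^4
L = 6000.0 mm, P = 40000.0 N, E = 200000.0 MPa
delta = P * L^3 / (3 * E * I)
= 40000.0 * 6000.0^3 / (3 * 200000.0 * 603596666.66)
= 23.857 mm

23.857 mm


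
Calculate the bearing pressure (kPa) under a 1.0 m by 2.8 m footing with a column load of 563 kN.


A = 1.0 * 2.8 = 2.8 m^2
q = P / A = 563 / 2.8
= 201.0714 kPa

201.0714 kPa


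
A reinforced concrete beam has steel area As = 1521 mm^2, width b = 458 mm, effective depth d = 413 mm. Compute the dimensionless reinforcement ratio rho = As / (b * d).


rho = As / (b * d)
= 1521 / (458 * 413)
= 1521 / 189154
= 0.008041 (dimensionless)

0.008041 (dimensionless)


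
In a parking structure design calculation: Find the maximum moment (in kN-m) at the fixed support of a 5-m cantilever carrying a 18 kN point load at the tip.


For a cantilever with a point load at the free end:
M_max = P * L = 18 * 5 = 90 kN-m

90 kN-m


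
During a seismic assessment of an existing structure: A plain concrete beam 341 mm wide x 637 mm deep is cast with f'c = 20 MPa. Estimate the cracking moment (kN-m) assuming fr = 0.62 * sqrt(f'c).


fr = 0.62 * sqrt(20) = 0.62 * 4.4721 = 2.7727 MPa
I = 341 * 637^3 / 12 = 7344993739.42 mm^4
y_t = 318.5 mm
M_cr = fr * I / y_t = 2.7727 * 7344993739.42 / 318.5 N-mm
= 63.9424 kN-m

63.9424 kN-m


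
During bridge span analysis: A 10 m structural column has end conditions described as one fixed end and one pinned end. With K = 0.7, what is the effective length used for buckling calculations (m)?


L_eff = K * L
= 0.7 * 10
= 7.0 m

7.0 m


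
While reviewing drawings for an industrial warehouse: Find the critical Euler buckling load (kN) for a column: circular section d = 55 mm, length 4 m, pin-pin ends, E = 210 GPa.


I = pi * d^4 / 64 = 449180.25 mm^4
L = 4000.0 mm
P_cr = pi^2 * E * I / L^2
= 9.8696 * 210000.0 * 449180.25 / 4000.0^2
= 58186.16 N = 58.1862 kN

58.1862 kN


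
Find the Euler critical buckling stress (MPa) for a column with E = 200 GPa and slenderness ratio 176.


sigma_cr = pi^2 * E / lambda^2
= 9.8696 * 200000.0 / 176^2
= 9.8696 * 200000.0 / 30976
= 63.7242 MPa

63.7242 MPa


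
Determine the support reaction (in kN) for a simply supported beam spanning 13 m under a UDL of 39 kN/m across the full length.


Total load = w * L = 39 * 13 = 507 kN
By symmetry, each reaction R = total / 2 = 507 / 2 = 253.5 kN

253.5 kN


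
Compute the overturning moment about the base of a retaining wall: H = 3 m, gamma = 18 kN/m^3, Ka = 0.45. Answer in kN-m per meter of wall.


Pa = 0.5 * Ka * gamma * H^2
= 0.5 * 0.45 * 18 * 3^2
= 36.45 kN/m
Arm = H / 3 = 3 / 3 = 1.0 m
Mo = Pa * arm = Pa * H / 3 = 36.45 * 3 / 3 = 36.45 kN-m/m

36.45 kN-m/m


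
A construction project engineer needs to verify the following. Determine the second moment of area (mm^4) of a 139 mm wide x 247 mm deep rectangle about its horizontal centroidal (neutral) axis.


I = b * h^3 / 12
= 139 * 247^3 / 12
= 139 * 15069223 / 12
= 174551833.08 mm^4

174551833.08 mm^4


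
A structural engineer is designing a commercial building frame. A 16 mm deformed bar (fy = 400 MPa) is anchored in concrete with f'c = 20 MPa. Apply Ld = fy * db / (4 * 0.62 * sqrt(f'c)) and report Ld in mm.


Ld = (fy * db) / (4 * 0.62 * sqrt(f'c))
= (400 * 16) / (4 * 0.62 * sqrt(20))
= 6400 / 11.0909
= 577.05 mm

577.05 mm


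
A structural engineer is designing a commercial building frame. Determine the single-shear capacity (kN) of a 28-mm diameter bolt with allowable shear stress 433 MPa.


A = pi * d^2 / 4 = pi * 28^2 / 4 = 615.7522 mm^2
V = f_v * A / 1000 = 433 * 615.7522 / 1000
= 266.6207 kN

266.6207 kN


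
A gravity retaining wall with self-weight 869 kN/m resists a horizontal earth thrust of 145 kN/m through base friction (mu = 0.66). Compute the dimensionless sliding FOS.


Resisting force = mu * W = 0.66 * 869 = 573.54 kN/m
FOS = Resisting / Driving = 573.54 / 145
= 3.9554 (dimensionless)

3.9554 (dimensionless)


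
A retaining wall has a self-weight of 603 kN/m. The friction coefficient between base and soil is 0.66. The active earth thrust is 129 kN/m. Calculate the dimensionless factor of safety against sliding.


Resisting force = mu * W = 0.66 * 603 = 397.98 kN/m
FOS = Resisting / Driving = 397.98 / 129
= 3.0851 (dimensionless)

3.0851 (dimensionless)


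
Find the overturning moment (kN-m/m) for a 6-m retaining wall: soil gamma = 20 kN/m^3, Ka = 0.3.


Pa = 0.5 * Ka * gamma * H^2
= 0.5 * 0.3 * 20 * 6^2
= 108.0 kN/m
Arm = H / 3 = 6 / 3 = 2.0 m
Mo = Pa * arm = Pa * H / 3 = 108.0 * 6 / 3 = 216.0 kN-m/m

216.0 kN-m/m


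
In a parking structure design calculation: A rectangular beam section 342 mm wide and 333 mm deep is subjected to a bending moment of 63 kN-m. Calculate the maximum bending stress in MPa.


I = b * h^3 / 12 = 342 * 333^3 / 12 = 1052392054.5 mm^4
y = h / 2 = 333 / 2 = 166.5 mm
M = 63 kN-m = 63000000.0 N-mm
sigma = M * y / I = 63000000.0 * 166.5 / 1052392054.5
= 9.97 MPa

9.97 MPa


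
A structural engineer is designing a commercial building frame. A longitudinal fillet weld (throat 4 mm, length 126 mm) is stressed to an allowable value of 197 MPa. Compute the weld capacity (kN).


Strength = throat * length * allowable stress
= 4 * 126 * 197 N
= 99288 N
= 99.29 kN

99.29 kN


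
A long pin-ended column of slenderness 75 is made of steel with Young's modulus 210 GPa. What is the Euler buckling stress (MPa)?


sigma_cr = pi^2 * E / lambda^2
= 9.8696 * 210000.0 / 75^2
= 9.8696 * 210000.0 / 5625
= 368.4652 MPa

368.4652 MPa


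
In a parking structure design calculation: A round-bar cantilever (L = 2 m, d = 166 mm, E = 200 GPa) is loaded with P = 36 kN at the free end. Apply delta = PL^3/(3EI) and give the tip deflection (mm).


I = pi * d^4 / 64 = pi * 166^4 / 64 = 37273678.15 mm^4
L = 2000.0 mm, P = 36000.0 N, E = 200000.0 MPa
delta = P * L^3 / (3 * E * I)
= 36000.0 * 2000.0^3 / (3 * 200000.0 * 37273678.15)
= 12.8777 mm

12.8777 mm


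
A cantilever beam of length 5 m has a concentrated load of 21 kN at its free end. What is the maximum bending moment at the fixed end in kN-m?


For a cantilever with a point load at the free end:
M_max = P * L = 21 * 5 = 105 kN-m

105 kN-m


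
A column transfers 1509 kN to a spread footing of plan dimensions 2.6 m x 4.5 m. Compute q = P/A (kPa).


A = 2.6 * 4.5 = 11.7 m^2
q = P / A = 1509 / 11.7
= 128.9744 kPa

128.9744 kPa


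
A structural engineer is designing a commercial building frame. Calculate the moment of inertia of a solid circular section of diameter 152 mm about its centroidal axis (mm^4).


r = d / 2 = 152 / 2 = 76.0 mm
I = pi * r^4 / 4 = pi * 76.0^4 / 4
= 26202591.76 mm^4

26202591.76 mm^4


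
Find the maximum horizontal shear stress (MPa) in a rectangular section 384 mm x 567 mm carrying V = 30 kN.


A = b * h = 384 * 567 = 217728 mm^2
V = 30 kN = 30000.0 N
tau_max = 1.5 * V / A = 1.5 * 30000.0 / 217728
= 0.2067 MPa

0.2067 MPa


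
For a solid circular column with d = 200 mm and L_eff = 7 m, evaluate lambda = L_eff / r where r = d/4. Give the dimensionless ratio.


Radius of gyration r = d / 4 = 200 / 4 = 50.0 mm
L_eff = 7000.0 mm
Slenderness ratio = L / r = 7000.0 / 50.0 = 140.0 (dimensionless)

140.0 (dimensionless)


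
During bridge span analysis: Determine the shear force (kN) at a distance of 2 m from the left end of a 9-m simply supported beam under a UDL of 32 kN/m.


R_A = w * L / 2 = 32 * 9 / 2 = 144.0 kN
V(x) = R_A - w * x = 144.0 - 32 * 2
= 80.0 kN

80.0 kN


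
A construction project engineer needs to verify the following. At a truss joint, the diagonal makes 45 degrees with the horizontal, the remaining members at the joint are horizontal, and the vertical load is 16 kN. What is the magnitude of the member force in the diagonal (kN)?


At the joint, only the diagonal has a vertical component, so vertical equilibrium gives:
F * sin(45) = 16
F = 16 / sin(45)
= 16 / 0.707107
= 22.63 kN

22.63 kN


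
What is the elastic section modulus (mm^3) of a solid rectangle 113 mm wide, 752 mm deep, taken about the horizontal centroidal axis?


S = b * h^2 / 6
= 113 * 752^2 / 6
= 113 * 565504 / 6
= 10650325.33 mm^3

10650325.33 mm^3


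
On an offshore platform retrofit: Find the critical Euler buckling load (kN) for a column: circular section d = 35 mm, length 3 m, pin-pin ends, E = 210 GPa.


I = pi * d^4 / 64 = 73661.76 mm^4
L = 3000.0 mm
P_cr = pi^2 * E * I / L^2
= 9.8696 * 210000.0 * 73661.76 / 3000.0^2
= 16963.62 N = 16.9636 kN

16.9636 kN


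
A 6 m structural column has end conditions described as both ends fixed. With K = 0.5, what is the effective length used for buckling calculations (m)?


L_eff = K * L
= 0.5 * 6
= 3.0 m

3.0 m


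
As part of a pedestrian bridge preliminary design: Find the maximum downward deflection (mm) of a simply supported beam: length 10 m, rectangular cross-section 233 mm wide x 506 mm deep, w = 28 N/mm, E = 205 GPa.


I = 233 * 506^3 / 12 = 2515511027.33 mm^4
L = 10000.0 mm, w = 28 N/mm, E = 205000.0 MPa
delta = 5 * w * L^4 / (384 * E * I)
= 5 * 28 * 10000.0^4 / (384 * 205000.0 * 2515511027.33)
= 7.07 mm

7.07 mm


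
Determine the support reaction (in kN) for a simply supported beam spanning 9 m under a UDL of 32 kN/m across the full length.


Total load = w * L = 32 * 9 = 288 kN
By symmetry, each reaction R = total / 2 = 288 / 2 = 144.0 kN

144.0 kN


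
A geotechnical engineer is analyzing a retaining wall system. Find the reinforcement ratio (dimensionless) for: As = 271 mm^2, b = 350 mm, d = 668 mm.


rho = As / (b * d)
= 271 / (350 * 668)
= 271 / 233800
= 0.001159 (dimensionless)

0.001159 (dimensionless)


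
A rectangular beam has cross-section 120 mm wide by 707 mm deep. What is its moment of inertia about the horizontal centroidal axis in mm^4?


I = b * h^3 / 12
= 120 * 707^3 / 12
= 120 * 353393243 / 12
= 3533932430.0 mm^4

3533932430.0 mm^4


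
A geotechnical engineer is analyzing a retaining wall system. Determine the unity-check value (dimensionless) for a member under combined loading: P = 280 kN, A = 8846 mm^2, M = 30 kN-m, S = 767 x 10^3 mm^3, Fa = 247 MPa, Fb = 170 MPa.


f_a = P / A = 280000.0 / 8846 = 31.6527 MPa
f_b = M / S = 30000000.0 / 767000.0 = 39.1134 MPa
Ratio = f_a / Fa + f_b / Fb
= 31.6527 / 247 + 39.1134 / 170
= 0.3582 (dimensionless)

0.3582 (dimensionless)


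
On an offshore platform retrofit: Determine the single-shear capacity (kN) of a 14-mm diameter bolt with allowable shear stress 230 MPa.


A = pi * d^2 / 4 = pi * 14^2 / 4 = 153.938 mm^2
V = f_v * A / 1000 = 230 * 153.938 / 1000
= 35.4057 kN

35.4057 kN


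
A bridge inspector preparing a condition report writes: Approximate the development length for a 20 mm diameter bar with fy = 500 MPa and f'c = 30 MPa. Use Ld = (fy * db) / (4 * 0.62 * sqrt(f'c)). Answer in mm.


Ld = (fy * db) / (4 * 0.62 * sqrt(f'c))
= (500 * 20) / (4 * 0.62 * sqrt(30))
= 10000 / 13.5835
= 736.19 mm

736.19 mm


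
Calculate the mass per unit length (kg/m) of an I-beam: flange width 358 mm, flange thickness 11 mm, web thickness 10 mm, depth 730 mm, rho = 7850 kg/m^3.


A_flanges = 2 * 358 * 11 = 7876 mm^2
A_web = (730 - 2 * 11) * 10 = 7080 mm^2
A_total = 7876 + 7080 = 14956 mm^2 = 0.014956 m^2
Weight = rho * A = 7850 * 0.014956 = 117.4046 kg/m

117.4046 kg/m


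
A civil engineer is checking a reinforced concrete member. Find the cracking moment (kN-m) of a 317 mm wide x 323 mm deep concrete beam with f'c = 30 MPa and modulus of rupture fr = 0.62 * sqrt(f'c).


fr = 0.62 * sqrt(30) = 0.62 * 5.4772 = 3.3959 MPa
I = 317 * 323^3 / 12 = 890195886.58 mm^4
y_t = 161.5 mm
M_cr = fr * I / y_t = 3.3959 * 890195886.58 / 161.5 N-mm
= 18.7183 kN-m

18.7183 kN-m


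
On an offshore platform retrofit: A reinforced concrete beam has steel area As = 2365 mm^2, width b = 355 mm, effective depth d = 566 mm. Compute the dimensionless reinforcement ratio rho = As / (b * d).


rho = As / (b * d)
= 2365 / (355 * 566)
= 2365 / 200930
= 0.01177 (dimensionless)

0.01177 (dimensionless)


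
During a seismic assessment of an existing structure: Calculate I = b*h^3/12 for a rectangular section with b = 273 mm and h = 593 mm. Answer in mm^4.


I = b * h^3 / 12
= 273 * 593^3 / 12
= 273 * 208527857 / 12
= 4744008746.75 mm^4

4744008746.75 mm^4


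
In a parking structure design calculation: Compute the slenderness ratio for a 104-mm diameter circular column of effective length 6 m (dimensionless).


Radius of gyration r = d / 4 = 104 / 4 = 26.0 mm
L_eff = 6000.0 mm
Slenderness ratio = L / r = 6000.0 / 26.0 = 230.77 (dimensionless)

230.77 (dimensionless)


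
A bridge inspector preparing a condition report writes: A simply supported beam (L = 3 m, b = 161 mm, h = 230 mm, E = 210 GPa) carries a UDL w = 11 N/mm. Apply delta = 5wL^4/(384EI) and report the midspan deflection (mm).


I = 161 * 230^3 / 12 = 163240583.33 mm^4
L = 3000.0 mm, w = 11 N/mm, E = 210000.0 MPa
delta = 5 * w * L^4 / (384 * E * I)
= 5 * 11 * 3000.0^4 / (384 * 210000.0 * 163240583.33)
= 0.3384 mm

0.3384 mm


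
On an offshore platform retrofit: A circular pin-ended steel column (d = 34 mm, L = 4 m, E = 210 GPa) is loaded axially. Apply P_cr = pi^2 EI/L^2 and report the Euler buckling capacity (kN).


I = pi * d^4 / 64 = 65597.24 mm^4
L = 4000.0 mm
P_cr = pi^2 * E * I / L^2
= 9.8696 * 210000.0 * 65597.24 / 4000.0^2
= 8497.37 N = 8.4974 kN

8.4974 kN


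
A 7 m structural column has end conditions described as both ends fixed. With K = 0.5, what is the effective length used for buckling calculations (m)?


L_eff = K * L
= 0.5 * 7
= 3.5 m

3.5 m


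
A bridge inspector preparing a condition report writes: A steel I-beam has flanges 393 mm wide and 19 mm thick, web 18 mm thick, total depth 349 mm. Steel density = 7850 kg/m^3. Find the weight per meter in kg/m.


A_flanges = 2 * 393 * 19 = 14934 mm^2
A_web = (349 - 2 * 19) * 18 = 5598 mm^2
A_total = 14934 + 5598 = 20532 mm^2 = 0.020532 m^2
Weight = rho * A = 7850 * 0.020532 = 161.1762 kg/m

161.1762 kg/m


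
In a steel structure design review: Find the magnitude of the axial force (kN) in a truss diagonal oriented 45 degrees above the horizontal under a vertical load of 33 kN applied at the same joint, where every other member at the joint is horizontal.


At the joint, only the diagonal has a vertical component, so vertical equilibrium gives:
F * sin(45) = 33
F = 33 / sin(45)
= 33 / 0.707107
= 46.67 kN

46.67 kN


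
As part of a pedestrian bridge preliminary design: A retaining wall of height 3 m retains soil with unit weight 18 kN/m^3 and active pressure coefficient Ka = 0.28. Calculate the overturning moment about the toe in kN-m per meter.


Pa = 0.5 * Ka * gamma * H^2
= 0.5 * 0.28 * 18 * 3^2
= 22.68 kN/m
Arm = H / 3 = 3 / 3 = 1.0 m
Mo = Pa * arm = Pa * H / 3 = 22.68 * 3 / 3 = 22.68 kN-m/m

22.68 kN-m/m


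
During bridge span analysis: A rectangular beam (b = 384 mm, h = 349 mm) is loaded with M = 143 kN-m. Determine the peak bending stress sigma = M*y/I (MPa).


I = b * h^3 / 12 = 384 * 349^3 / 12 = 1360273568.0 mm^4
y = h / 2 = 349 / 2 = 174.5 mm
M = 143 kN-m = 143000000.0 N-mm
sigma = M * y / I = 143000000.0 * 174.5 / 1360273568.0
= 18.34 MPa

18.34 MPa


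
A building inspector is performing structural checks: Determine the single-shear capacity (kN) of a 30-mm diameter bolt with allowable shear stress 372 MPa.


A = pi * d^2 / 4 = pi * 30^2 / 4 = 706.8583 mm^2
V = f_v * A / 1000 = 372 * 706.8583 / 1000
= 262.9513 kN

262.9513 kN


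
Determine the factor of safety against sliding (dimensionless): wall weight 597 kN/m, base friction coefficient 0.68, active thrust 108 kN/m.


Resisting force = mu * W = 0.68 * 597 = 405.96 kN/m
FOS = Resisting / Driving = 405.96 / 108
= 3.7589 (dimensionless)

3.7589 (dimensionless)


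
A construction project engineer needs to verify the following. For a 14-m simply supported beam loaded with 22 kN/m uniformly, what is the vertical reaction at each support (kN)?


Total load = w * L = 22 * 14 = 308 kN
By symmetry, each reaction R = total / 2 = 308 / 2 = 154.0 kN

154.0 kN


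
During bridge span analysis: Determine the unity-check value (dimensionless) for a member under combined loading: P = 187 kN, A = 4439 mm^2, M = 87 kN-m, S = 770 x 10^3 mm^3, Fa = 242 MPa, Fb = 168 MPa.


f_a = P / A = 187000.0 / 4439 = 42.1266 MPa
f_b = M / S = 87000000.0 / 770000.0 = 112.987 MPa
Ratio = f_a / Fa + f_b / Fb
= 42.1266 / 242 + 112.987 / 168
= 0.8466 (dimensionless)

0.8466 (dimensionless)


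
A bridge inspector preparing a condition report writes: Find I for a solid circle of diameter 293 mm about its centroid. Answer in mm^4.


r = d / 2 = 293 / 2 = 146.5 mm
I = pi * r^4 / 4 = pi * 146.5^4 / 4
= 361776522.7 mm^4

361776522.7 mm^4


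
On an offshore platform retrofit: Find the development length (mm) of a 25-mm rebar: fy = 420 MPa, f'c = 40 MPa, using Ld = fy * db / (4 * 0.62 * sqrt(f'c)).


Ld = (fy * db) / (4 * 0.62 * sqrt(f'c))
= (420 * 25) / (4 * 0.62 * sqrt(40))
= 10500 / 15.6849
= 669.43 mm

669.43 mm


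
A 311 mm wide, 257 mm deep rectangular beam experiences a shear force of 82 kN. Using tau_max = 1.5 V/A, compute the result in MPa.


A = b * h = 311 * 257 = 79927 mm^2
V = 82 kN = 82000.0 N
tau_max = 1.5 * V / A = 1.5 * 82000.0 / 79927
= 1.5389 MPa

1.5389 MPa


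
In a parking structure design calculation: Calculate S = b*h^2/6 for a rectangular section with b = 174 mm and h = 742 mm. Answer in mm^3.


S = b * h^2 / 6
= 174 * 742^2 / 6
= 174 * 550564 / 6
= 15966356.0 mm^3

15966356.0 mm^3


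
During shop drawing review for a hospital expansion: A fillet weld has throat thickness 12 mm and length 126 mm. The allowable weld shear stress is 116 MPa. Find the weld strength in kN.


Strength = throat * length * allowable stress
= 12 * 126 * 116 N
= 175392 N
= 175.39 kN

175.39 kN


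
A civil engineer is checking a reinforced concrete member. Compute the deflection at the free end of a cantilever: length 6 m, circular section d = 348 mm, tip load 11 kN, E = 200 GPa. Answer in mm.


I = pi * d^4 / 64 = pi * 348^4 / 64 = 719924369.13 mm^4
L = 6000.0 mm, P = 11000.0 N, E = 200000.0 MPa
delta = P * L^3 / (3 * E * I)
= 11000.0 * 6000.0^3 / (3 * 200000.0 * 719924369.13)
= 5.5006 mm

5.5006 mm


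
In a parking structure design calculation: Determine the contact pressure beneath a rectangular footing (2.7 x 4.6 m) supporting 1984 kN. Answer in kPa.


A = 2.7 * 4.6 = 12.42 m^2
q = P / A = 1984 / 12.42
= 159.7424 kPa

159.7424 kPa


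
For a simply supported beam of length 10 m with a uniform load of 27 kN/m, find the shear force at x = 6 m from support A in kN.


R_A = w * L / 2 = 27 * 10 / 2 = 135.0 kN
V(x) = R_A - w * x = 135.0 - 27 * 6
= -27.0 kN

-27.0 kN


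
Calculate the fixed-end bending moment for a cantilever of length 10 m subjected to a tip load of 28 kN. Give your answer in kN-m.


For a cantilever with a point load at the free end:
M_max = P * L = 28 * 10 = 280 kN-m

280 kN-m


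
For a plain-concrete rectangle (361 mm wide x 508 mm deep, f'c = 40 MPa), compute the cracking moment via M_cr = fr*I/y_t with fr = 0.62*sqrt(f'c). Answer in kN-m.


fr = 0.62 * sqrt(40) = 0.62 * 6.3246 = 3.9212 MPa
I = 361 * 508^3 / 12 = 3943820069.33 mm^4
y_t = 254.0 mm
M_cr = fr * I / y_t = 3.9212 * 3943820069.33 / 254.0 N-mm
= 60.8843 kN-m

60.8843 kN-m


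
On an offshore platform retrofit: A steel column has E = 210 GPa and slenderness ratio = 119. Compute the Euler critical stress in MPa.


sigma_cr = pi^2 * E / lambda^2
= 9.8696 * 210000.0 / 119^2
= 9.8696 * 210000.0 / 14161
= 146.3609 MPa

146.3609 MPa


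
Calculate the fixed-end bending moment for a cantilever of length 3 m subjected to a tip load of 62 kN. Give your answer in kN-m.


For a cantilever with a point load at the free end:
M_max = P * L = 62 * 3 = 186 kN-m

186 kN-m


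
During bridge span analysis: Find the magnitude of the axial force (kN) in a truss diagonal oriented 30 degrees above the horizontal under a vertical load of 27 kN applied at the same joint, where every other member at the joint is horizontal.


At the joint, only the diagonal has a vertical component, so vertical equilibrium gives:
F * sin(30) = 27
F = 27 / sin(30)
= 27 / 0.5
= 54.0 kN

54.0 kN


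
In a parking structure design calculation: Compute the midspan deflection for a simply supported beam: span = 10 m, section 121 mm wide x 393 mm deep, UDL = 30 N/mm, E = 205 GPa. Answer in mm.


I = 121 * 393^3 / 12 = 612042774.75 mm^4
L = 10000.0 mm, w = 30 N/mm, E = 205000.0 MPa
delta = 5 * w * L^4 / (384 * E * I)
= 5 * 30 * 10000.0^4 / (384 * 205000.0 * 612042774.75)
= 31.1332 mm

31.1332 mm


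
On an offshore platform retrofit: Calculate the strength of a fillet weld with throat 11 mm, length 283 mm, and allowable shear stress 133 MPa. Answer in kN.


Strength = throat * length * allowable stress
= 11 * 283 * 133 N
= 414029 N
= 414.03 kN

414.03 kN


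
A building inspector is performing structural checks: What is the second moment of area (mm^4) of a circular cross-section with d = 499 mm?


r = d / 2 = 499 / 2 = 249.5 mm
I = pi * r^4 / 4 = pi * 249.5^4 / 4
= 3043491416.12 mm^4

3043491416.12 mm^4


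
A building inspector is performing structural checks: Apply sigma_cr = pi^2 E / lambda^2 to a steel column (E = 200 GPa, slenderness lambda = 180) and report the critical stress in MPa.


sigma_cr = pi^2 * E / lambda^2
= 9.8696 * 200000.0 / 180^2
= 9.8696 * 200000.0 / 32400
= 60.9235 MPa

60.9235 MPa


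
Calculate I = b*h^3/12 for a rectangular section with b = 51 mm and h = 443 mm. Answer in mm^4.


I = b * h^3 / 12
= 51 * 443^3 / 12
= 51 * 86938307 / 12
= 369487804.75 mm^4

369487804.75 mm^4


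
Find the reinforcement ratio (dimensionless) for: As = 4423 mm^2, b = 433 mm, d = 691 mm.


rho = As / (b * d)
= 4423 / (433 * 691)
= 4423 / 299203
= 0.014783 (dimensionless)

0.014783 (dimensionless)


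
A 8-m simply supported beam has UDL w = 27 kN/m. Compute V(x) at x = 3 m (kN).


R_A = w * L / 2 = 27 * 8 / 2 = 108.0 kN
V(x) = R_A - w * x = 108.0 - 27 * 3
= 27.0 kN

27.0 kN


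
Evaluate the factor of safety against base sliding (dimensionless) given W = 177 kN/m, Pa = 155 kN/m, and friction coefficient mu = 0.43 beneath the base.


Resisting force = mu * W = 0.43 * 177 = 76.11 kN/m
FOS = Resisting / Driving = 76.11 / 155
= 0.491 (dimensionless)

0.491 (dimensionless)


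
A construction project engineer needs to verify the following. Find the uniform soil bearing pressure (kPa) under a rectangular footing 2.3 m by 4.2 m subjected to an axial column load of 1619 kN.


A = 2.3 * 4.2 = 9.66 m^2
q = P / A = 1619 / 9.66
= 167.5983 kPa

167.5983 kPa


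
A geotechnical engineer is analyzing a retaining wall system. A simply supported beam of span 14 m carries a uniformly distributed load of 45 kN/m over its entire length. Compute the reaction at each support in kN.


Total load = w * L = 45 * 14 = 630 kN
By symmetry, each reaction R = total / 2 = 630 / 2 = 315.0 kN

315.0 kN


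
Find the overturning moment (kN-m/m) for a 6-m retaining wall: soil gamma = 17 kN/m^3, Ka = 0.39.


Pa = 0.5 * Ka * gamma * H^2
= 0.5 * 0.39 * 17 * 6^2
= 119.34 kN/m
Arm = H / 3 = 6 / 3 = 2.0 m
Mo = Pa * arm = Pa * H / 3 = 119.34 * 6 / 3 = 238.68 kN-m/m

238.68 kN-m/m


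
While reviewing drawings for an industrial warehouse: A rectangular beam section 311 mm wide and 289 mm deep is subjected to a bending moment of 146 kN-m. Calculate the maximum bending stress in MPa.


I = b * h^3 / 12 = 311 * 289^3 / 12 = 625565329.92 mm^4
y = h / 2 = 289 / 2 = 144.5 mm
M = 146 kN-m = 146000000.0 N-mm
sigma = M * y / I = 146000000.0 * 144.5 / 625565329.92
= 33.72 MPa

33.72 MPa


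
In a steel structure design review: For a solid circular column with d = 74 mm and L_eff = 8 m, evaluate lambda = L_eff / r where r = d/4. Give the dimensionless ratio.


Radius of gyration r = d / 4 = 74 / 4 = 18.5 mm
L_eff = 8000.0 mm
Slenderness ratio = L / r = 8000.0 / 18.5 = 432.43 (dimensionless)

432.43 (dimensionless)


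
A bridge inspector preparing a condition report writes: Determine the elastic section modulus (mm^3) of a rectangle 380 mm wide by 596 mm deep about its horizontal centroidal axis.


S = b * h^2 / 6
= 380 * 596^2 / 6
= 380 * 355216 / 6
= 22497013.33 mm^3

22497013.33 mm^3


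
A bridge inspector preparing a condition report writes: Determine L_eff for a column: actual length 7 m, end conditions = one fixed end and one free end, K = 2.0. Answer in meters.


L_eff = K * L
= 2.0 * 7
= 14.0 m

14.0 m


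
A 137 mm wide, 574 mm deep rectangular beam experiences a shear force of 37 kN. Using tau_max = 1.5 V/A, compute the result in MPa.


A = b * h = 137 * 574 = 78638 mm^2
V = 37 kN = 37000.0 N
tau_max = 1.5 * V / A = 1.5 * 37000.0 / 78638
= 0.7058 MPa

0.7058 MPa


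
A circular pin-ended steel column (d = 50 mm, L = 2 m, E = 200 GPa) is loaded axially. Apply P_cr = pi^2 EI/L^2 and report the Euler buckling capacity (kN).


I = pi * d^4 / 64 = 306796.16 mm^4
L = 2000.0 mm
P_cr = pi^2 * E * I / L^2
= 9.8696 * 200000.0 * 306796.16 / 2000.0^2
= 151397.84 N = 151.3978 kN

151.3978 kN


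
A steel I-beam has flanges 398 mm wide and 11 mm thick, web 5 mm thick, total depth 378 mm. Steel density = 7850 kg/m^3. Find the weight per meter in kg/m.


A_flanges = 2 * 398 * 11 = 8756 mm^2
A_web = (378 - 2 * 11) * 5 = 1780 mm^2
A_total = 8756 + 1780 = 10536 mm^2 = 0.010536 m^2
Weight = rho * A = 7850 * 0.010536 = 82.7076 kg/m

82.7076 kg/m


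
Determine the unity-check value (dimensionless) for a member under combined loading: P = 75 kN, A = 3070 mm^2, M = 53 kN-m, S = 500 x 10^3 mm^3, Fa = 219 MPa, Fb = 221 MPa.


f_a = P / A = 75000.0 / 3070 = 24.43 MPa
f_b = M / S = 53000000.0 / 500000.0 = 106.0 MPa
Ratio = f_a / Fa + f_b / Fb
= 24.43 / 219 + 106.0 / 221
= 0.5912 (dimensionless)

0.5912 (dimensionless)


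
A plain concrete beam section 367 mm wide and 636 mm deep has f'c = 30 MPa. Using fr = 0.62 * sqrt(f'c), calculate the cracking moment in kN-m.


fr = 0.62 * sqrt(30) = 0.62 * 5.4772 = 3.3959 MPa
I = 367 * 636^3 / 12 = 7867851696.0 mm^4
y_t = 318.0 mm
M_cr = fr * I / y_t = 3.3959 * 7867851696.0 / 318.0 N-mm
= 84.0197 kN-m

84.0197 kN-m


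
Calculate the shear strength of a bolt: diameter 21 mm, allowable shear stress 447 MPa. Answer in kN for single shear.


A = pi * d^2 / 4 = pi * 21^2 / 4 = 346.3606 mm^2
V = f_v * A / 1000 = 447 * 346.3606 / 1000
= 154.8232 kN

154.8232 kN


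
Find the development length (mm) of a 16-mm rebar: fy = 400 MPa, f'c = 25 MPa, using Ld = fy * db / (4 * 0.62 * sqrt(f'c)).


Ld = (fy * db) / (4 * 0.62 * sqrt(f'c))
= (400 * 16) / (4 * 0.62 * sqrt(25))
= 6400 / 12.4
= 516.13 mm

516.13 mm


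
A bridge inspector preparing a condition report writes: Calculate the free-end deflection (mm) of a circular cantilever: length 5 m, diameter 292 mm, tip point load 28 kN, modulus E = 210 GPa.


I = pi * d^4 / 64 = pi * 292^4 / 64 = 356862821.2 mm^4
L = 5000.0 mm, P = 28000.0 N, E = 210000.0 MPa
delta = P * L^3 / (3 * E * I)
= 28000.0 * 5000.0^3 / (3 * 210000.0 * 356862821.2)
= 15.5678 mm

15.5678 mm


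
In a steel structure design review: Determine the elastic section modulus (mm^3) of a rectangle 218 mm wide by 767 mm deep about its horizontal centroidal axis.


S = b * h^2 / 6
= 218 * 767^2 / 6
= 218 * 588289 / 6
= 21374500.33 mm^3

21374500.33 mm^3


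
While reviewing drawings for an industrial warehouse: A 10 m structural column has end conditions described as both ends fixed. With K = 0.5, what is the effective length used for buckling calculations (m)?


L_eff = K * L
= 0.5 * 10
= 5.0 m

5.0 m


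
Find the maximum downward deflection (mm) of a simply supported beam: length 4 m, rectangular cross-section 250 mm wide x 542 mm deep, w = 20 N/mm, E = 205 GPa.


I = 250 * 542^3 / 12 = 3317085166.67 mm^4
L = 4000.0 mm, w = 20 N/mm, E = 205000.0 MPa
delta = 5 * w * L^4 / (384 * E * I)
= 5 * 20 * 4000.0^4 / (384 * 205000.0 * 3317085166.67)
= 0.098 mm

0.098 mm


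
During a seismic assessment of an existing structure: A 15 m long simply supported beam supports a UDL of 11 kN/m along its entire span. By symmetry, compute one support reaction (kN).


Total load = w * L = 11 * 15 = 165 kN
By symmetry, each reaction R = total / 2 = 165 / 2 = 82.5 kN

82.5 kN


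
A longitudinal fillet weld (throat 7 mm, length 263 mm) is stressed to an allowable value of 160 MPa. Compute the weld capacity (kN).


Strength = throat * length * allowable stress
= 7 * 263 * 160 N
= 294560 N
= 294.56 kN

294.56 kN


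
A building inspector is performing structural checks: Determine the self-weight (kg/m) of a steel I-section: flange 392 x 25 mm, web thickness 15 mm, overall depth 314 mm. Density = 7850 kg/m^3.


A_flanges = 2 * 392 * 25 = 19600 mm^2
A_web = (314 - 2 * 25) * 15 = 3960 mm^2
A_total = 19600 + 3960 = 23560 mm^2 = 0.023560 m^2
Weight = rho * A = 7850 * 0.023560 = 184.946 kg/m

184.946 kg/m


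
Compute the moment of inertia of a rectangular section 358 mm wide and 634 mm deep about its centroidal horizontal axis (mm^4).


I = b * h^3 / 12
= 358 * 634^3 / 12
= 358 * 254840104 / 12
= 7602729769.33 mm^4

7602729769.33 mm^4


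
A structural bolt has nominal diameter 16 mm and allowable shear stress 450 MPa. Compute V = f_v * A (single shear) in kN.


A = pi * d^2 / 4 = pi * 16^2 / 4 = 201.0619 mm^2
V = f_v * A / 1000 = 450 * 201.0619 / 1000
= 90.4779 kN

90.4779 kN


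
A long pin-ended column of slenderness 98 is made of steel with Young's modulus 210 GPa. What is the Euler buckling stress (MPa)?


sigma_cr = pi^2 * E / lambda^2
= 9.8696 * 210000.0 / 98^2
= 9.8696 * 210000.0 / 9604
= 215.8077 MPa

215.8077 MPa


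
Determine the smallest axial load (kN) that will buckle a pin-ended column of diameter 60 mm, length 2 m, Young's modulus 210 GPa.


I = pi * d^4 / 64 = 636172.51 mm^4
L = 2000.0 mm
P_cr = pi^2 * E * I / L^2
= 9.8696 * 210000.0 * 636172.51 / 2000.0^2
= 329635.48 N = 329.6355 kN

329.6355 kN


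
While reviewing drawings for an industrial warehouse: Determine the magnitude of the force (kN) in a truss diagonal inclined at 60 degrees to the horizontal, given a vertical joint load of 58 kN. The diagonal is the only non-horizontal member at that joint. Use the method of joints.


At the joint, only the diagonal has a vertical component, so vertical equilibrium gives:
F * sin(60) = 58
F = 58 / sin(60)
= 58 / 0.866025
= 66.97 kN

66.97 kN


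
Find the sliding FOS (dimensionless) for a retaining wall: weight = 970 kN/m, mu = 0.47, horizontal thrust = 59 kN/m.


Resisting force = mu * W = 0.47 * 970 = 455.9 kN/m
FOS = Resisting / Driving = 455.9 / 59
= 7.7271 (dimensionless)

7.7271 (dimensionless)


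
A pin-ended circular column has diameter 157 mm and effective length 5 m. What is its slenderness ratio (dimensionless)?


Radius of gyration r = d / 4 = 157 / 4 = 39.25 mm
L_eff = 5000.0 mm
Slenderness ratio = L / r = 5000.0 / 39.25 = 127.39 (dimensionless)

127.39 (dimensionless)


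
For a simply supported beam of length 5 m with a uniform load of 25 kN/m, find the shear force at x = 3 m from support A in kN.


R_A = w * L / 2 = 25 * 5 / 2 = 62.5 kN
V(x) = R_A - w * x = 62.5 - 25 * 3
= -12.5 kN

-12.5 kN


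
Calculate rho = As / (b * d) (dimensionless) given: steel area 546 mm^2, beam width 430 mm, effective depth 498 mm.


rho = As / (b * d)
= 546 / (430 * 498)
= 546 / 214140
= 0.00255 (dimensionless)

0.00255 (dimensionless)


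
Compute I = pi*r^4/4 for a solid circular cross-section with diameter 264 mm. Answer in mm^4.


r = d / 2 = 264 / 2 = 132.0 mm
I = pi * r^4 / 4 = pi * 132.0^4 / 4
= 238443564.89 mm^4

238443564.89 mm^4


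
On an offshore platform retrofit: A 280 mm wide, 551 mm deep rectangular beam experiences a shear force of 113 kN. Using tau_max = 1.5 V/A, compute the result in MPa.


A = b * h = 280 * 551 = 154280 mm^2
V = 113 kN = 113000.0 N
tau_max = 1.5 * V / A = 1.5 * 113000.0 / 154280
= 1.0987 MPa

1.0987 MPa


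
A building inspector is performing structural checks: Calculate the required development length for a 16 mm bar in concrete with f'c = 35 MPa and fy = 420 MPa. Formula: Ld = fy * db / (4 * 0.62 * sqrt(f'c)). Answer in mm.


Ld = (fy * db) / (4 * 0.62 * sqrt(f'c))
= (420 * 16) / (4 * 0.62 * sqrt(35))
= 6720 / 14.6719
= 458.02 mm

458.02 mm


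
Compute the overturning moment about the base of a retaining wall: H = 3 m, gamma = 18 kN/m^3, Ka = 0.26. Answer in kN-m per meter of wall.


Pa = 0.5 * Ka * gamma * H^2
= 0.5 * 0.26 * 18 * 3^2
= 21.06 kN/m
Arm = H / 3 = 3 / 3 = 1.0 m
Mo = Pa * arm = Pa * H / 3 = 21.06 * 3 / 3 = 21.06 kN-m/m

21.06 kN-m/m


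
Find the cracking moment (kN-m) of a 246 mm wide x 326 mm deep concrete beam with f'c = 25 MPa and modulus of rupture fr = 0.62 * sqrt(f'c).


fr = 0.62 * sqrt(25) = 0.62 * 5.0 = 3.1 MPa
I = 246 * 326^3 / 12 = 710242508.0 mm^4
y_t = 163.0 mm
M_cr = fr * I / y_t = 3.1 * 710242508.0 / 163.0 N-mm
= 13.5077 kN-m

13.5077 kN-m


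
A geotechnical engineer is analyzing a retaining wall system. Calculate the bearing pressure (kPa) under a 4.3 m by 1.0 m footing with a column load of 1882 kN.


A = 4.3 * 1.0 = 4.3 m^2
q = P / A = 1882 / 4.3
= 437.6744 kPa

437.6744 kPa


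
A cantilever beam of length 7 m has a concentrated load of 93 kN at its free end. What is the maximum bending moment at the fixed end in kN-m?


For a cantilever with a point load at the free end:
M_max = P * L = 93 * 7 = 651 kN-m

651 kN-m


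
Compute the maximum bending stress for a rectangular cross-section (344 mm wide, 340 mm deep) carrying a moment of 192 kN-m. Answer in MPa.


I = b * h^3 / 12 = 344 * 340^3 / 12 = 1126714666.67 mm^4
y = h / 2 = 340 / 2 = 170.0 mm
M = 192 kN-m = 192000000.0 N-mm
sigma = M * y / I = 192000000.0 * 170.0 / 1126714666.67
= 28.97 MPa

28.97 MPa


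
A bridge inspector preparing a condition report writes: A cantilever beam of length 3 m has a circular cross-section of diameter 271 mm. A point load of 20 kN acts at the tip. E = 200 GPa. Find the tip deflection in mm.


I = pi * d^4 / 64 = pi * 271^4 / 64 = 264756762.74 mm^4
L = 3000.0 mm, P = 20000.0 N, E = 200000.0 MPa
delta = P * L^3 / (3 * E * I)
= 20000.0 * 3000.0^3 / (3 * 200000.0 * 264756762.74)
= 3.3993 mm

3.3993 mm


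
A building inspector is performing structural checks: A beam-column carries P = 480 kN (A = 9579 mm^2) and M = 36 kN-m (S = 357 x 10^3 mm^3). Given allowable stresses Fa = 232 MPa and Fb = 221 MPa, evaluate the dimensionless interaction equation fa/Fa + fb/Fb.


f_a = P / A = 480000.0 / 9579 = 50.1096 MPa
f_b = M / S = 36000000.0 / 357000.0 = 100.8403 MPa
Ratio = f_a / Fa + f_b / Fb
= 50.1096 / 232 + 100.8403 / 221
= 0.6723 (dimensionless)

0.6723 (dimensionless)


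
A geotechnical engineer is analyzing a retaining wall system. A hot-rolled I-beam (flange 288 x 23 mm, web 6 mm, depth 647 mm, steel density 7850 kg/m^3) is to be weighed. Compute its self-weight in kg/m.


A_flanges = 2 * 288 * 23 = 13248 mm^2
A_web = (647 - 2 * 23) * 6 = 3606 mm^2
A_total = 13248 + 3606 = 16854 mm^2 = 0.016854 m^2
Weight = rho * A = 7850 * 0.016854 = 132.3039 kg/m

132.3039 kg/m


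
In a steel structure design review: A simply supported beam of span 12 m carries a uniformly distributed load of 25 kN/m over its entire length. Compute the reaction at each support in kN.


Total load = w * L = 25 * 12 = 300 kN
By symmetry, each reaction R = total / 2 = 300 / 2 = 150.0 kN

150.0 kN


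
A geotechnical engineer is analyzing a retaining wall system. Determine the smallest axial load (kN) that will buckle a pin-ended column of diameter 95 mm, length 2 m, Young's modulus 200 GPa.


I = pi * d^4 / 64 = 3998198.21 mm^4
L = 2000.0 mm
P_cr = pi^2 * E * I / L^2
= 9.8696 * 200000.0 * 3998198.21 / 2000.0^2
= 1973031.73 N = 1973.0317 kN

1973.0317 kN


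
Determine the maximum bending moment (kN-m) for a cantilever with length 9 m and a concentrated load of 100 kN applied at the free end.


For a cantilever with a point load at the free end:
M_max = P * L = 100 * 9 = 900 kN-m

900 kN-m


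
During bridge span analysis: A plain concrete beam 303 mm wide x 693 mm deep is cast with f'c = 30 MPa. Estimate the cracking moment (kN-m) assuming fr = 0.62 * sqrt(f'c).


fr = 0.62 * sqrt(30) = 0.62 * 5.4772 = 3.3959 MPa
I = 303 * 693^3 / 12 = 8403517064.25 mm^4
y_t = 346.5 mm
M_cr = fr * I / y_t = 3.3959 * 8403517064.25 / 346.5 N-mm
= 82.3588 kN-m

82.3588 kN-m


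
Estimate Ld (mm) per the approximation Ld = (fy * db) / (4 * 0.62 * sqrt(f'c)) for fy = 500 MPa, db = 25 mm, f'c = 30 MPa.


Ld = (fy * db) / (4 * 0.62 * sqrt(f'c))
= (500 * 25) / (4 * 0.62 * sqrt(30))
= 12500 / 13.5835
= 920.23 mm

920.23 mm


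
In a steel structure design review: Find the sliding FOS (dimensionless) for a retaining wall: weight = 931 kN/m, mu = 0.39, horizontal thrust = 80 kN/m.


Resisting force = mu * W = 0.39 * 931 = 363.09 kN/m
FOS = Resisting / Driving = 363.09 / 80
= 4.5386 (dimensionless)

4.5386 (dimensionless)


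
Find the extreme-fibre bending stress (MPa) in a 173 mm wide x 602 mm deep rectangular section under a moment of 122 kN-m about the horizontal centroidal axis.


I = b * h^3 / 12 = 173 * 602^3 / 12 = 3145243915.33 mm^4
y = h / 2 = 602 / 2 = 301.0 mm
M = 122 kN-m = 122000000.0 N-mm
sigma = M * y / I = 122000000.0 * 301.0 / 3145243915.33
= 11.68 MPa

11.68 MPa


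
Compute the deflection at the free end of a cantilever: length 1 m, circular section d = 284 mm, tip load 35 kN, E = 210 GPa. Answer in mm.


I = pi * d^4 / 64 = pi * 284^4 / 64 = 319332601.38 mm^4
L = 1000.0 mm, P = 35000.0 N, E = 210000.0 MPa
delta = P * L^3 / (3 * E * I)
= 35000.0 * 1000.0^3 / (3 * 210000.0 * 319332601.38)
= 0.174 mm

0.174 mm


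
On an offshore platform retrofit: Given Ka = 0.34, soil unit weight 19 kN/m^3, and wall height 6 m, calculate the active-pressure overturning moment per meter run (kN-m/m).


Pa = 0.5 * Ka * gamma * H^2
= 0.5 * 0.34 * 19 * 6^2
= 116.28 kN/m
Arm = H / 3 = 6 / 3 = 2.0 m
Mo = Pa * arm = Pa * H / 3 = 116.28 * 6 / 3 = 232.56 kN-m/m

232.56 kN-m/m


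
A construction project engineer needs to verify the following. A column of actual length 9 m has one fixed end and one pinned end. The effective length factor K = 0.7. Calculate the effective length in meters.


L_eff = K * L
= 0.7 * 9
= 6.3 m

6.3 m


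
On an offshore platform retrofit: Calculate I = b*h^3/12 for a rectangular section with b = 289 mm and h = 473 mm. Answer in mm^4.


I = b * h^3 / 12
= 289 * 473^3 / 12
= 289 * 105823817 / 12
= 2548590259.42 mm^4

2548590259.42 mm^4


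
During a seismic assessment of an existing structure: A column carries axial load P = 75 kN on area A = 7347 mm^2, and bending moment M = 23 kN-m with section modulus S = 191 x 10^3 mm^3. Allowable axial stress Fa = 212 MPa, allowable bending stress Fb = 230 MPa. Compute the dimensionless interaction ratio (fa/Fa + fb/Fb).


f_a = P / A = 75000.0 / 7347 = 10.2082 MPa
f_b = M / S = 23000000.0 / 191000.0 = 120.4188 MPa
Ratio = f_a / Fa + f_b / Fb
= 10.2082 / 212 + 120.4188 / 230
= 0.5717 (dimensionless)

0.5717 (dimensionless)


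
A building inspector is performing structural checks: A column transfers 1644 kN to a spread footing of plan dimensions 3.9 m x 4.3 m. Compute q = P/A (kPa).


A = 3.9 * 4.3 = 16.77 m^2
q = P / A = 1644 / 16.77
= 98.0322 kPa

98.0322 kPa


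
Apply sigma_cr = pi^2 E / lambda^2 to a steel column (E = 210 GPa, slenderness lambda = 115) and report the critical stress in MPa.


sigma_cr = pi^2 * E / lambda^2
= 9.8696 * 210000.0 / 115^2
= 9.8696 * 210000.0 / 13225
= 156.7196 MPa

156.7196 MPa
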